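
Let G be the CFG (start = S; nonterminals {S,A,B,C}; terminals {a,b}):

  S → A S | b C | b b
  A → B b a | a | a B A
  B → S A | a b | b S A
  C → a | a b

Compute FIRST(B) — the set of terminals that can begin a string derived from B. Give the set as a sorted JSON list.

FIRST iteration:
[1]
  A via A→a: +{a}
  B via B→a b: +{a}
  B via B→b S A: +{b}
  C via C→a: +{a}
  S via S→A S: +{a}
  S via S→b C: +{b}
  S: {a,b}  A: {a}  B: {a,b}  C: {a}
[2]
  A via A→B b a: +{b}
  S: {a,b}  A: {a,b}  B: {a,b}  C: {a}
[3] (stable)
  S: {a,b}  A: {a,b}  B: {a,b}  C: {a}

FIRST(B) = ["a", "b"]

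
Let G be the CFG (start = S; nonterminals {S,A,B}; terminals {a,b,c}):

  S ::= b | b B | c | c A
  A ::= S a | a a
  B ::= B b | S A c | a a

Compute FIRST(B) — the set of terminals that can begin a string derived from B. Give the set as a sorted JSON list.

FIRST iteration:
pass 1:
  A via A→a a: +{a}
  B via B→a a: +{a}
  S via S→b: +{b}
  S via S→c: +{c}
  FIRST(S)={b,c}  FIRST(A)={a}  FIRST(B)={a}
pass 2:
  A via A→S a: +{b,c}
  B via B→S A c: +{b,c}
  FIRST(S)={b,c}  FIRST(A)={a,b,c}  FIRST(B)={a,b,c}
pass 3: done
  FIRST(S)={b,c}  FIRST(A)={a,b,c}  FIRST(B)={a,b,c}

FIRST(B) = ["a", "b", "c"]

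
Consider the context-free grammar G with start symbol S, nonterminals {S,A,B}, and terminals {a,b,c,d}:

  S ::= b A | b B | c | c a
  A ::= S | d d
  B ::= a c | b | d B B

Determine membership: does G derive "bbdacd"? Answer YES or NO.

Convert to CNF:
  S -> T0 A | T0 B | T1 T2 | c
  A -> T0 A | T0 B | T1 T2 | T3 T3 | c
  B -> T2 T1 | T3 X4 | b
  T0 -> b
  T1 -> c
  T2 -> a
  T3 -> d
  X4 -> B B

CYK fill:
  T[0,0] 'b' = {B,T0}  orig:{B}
  T[1,1] 'b' = {B,T0}  orig:{B}
  T[2,2] 'd' = {T3}  orig:{}
  T[3,3] 'a' = {T2}  orig:{}
  T[4,4] 'c' = {A,S,T1}  orig:{A,S}
  T[5,5] 'd' = {T3}  orig:{}
  T[0,1] 'bb' = {A,S,X4}  orig:{A,S}
  T[1,2] 'bd' = ∅
  T[2,3] 'da' = ∅
  T[3,4] 'ac' = {B}
  T[4,5] 'cd' = ∅
  T[0,2] 'bbd' = ∅
  T[1,3] 'bda' = ∅
  T[2,4] 'dac' = ∅
  T[3,5] 'acd' = ∅
  T[0,3] 'bbda' = ∅
  T[1,4] 'bdac' = ∅
  T[2,5] 'dacd' = ∅
  T[0,4] 'bbdac' = ∅
  T[1,5] 'bdacd' = ∅
  T[0,5] 'bbdacd' = ∅

S ∉ T[0,5] ⇒ NO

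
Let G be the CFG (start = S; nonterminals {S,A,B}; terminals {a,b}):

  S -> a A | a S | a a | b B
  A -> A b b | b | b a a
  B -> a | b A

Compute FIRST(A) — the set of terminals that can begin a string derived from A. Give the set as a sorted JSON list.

FIRST iteration:
round 1:
  A via A→b: +{b}
  B via B→a: +{a}
  B via B→b A: +{b}
  S via S→a A: +{a}
  S via S→b B: +{b}
  FIRST[S]={a,b}  FIRST[A]={b}  FIRST[B]={a,b}
round 2: (no change)
  FIRST[S]={a,b}  FIRST[A]={b}  FIRST[B]={a,b}

FIRST(A) = ["b"]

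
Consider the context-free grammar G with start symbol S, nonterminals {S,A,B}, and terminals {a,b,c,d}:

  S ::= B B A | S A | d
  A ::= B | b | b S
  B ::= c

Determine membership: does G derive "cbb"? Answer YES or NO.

Convert to CNF:
  S -> B X1 | S A | d
  A -> T0 S | b | c
  B -> c
  T0 -> b
  X1 -> B A

Fill CYK table bottom-up:
  cell(0,0) c: {A,B}
  cell(1,1) b: {A,T0}  orig:{A}
  cell(2,2) b: {A,T0}  orig:{A}
  cell(0,1) cb: {X1}  orig:{}
  cell(1,2) bb: ∅
  cell(0,2) cbb: ∅

S ∉ T[0,2] ⇒ NO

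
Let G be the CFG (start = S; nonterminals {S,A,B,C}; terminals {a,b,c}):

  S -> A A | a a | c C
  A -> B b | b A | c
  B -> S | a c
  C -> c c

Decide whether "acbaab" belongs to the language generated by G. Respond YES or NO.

CNF form of G:
  S -> A A | T1 T1 | T2 C
  A -> B T0 | T0 A | c
  B -> A A | T1 T1 | T1 T2 | T2 C
  C -> T2 T2
  T0 -> b
  T1 -> a
  T2 -> c

Fill CYK table bottom-up:
  cell(0,0) a: {T1}  orig:{}
  cell(1,1) c: {A,T2}  orig:{A}
  cell(2,2) b: {T0}  orig:{}
  cell(3,3) a: {T1}  orig:{}
  cell(4,4) a: {T1}  orig:{}
  cell(5,5) b: {T0}  orig:{}
  cell(0,1) ac: {B}
  cell(1,2) cb: ∅
  cell(2,3) ba: ∅
  cell(3,4) aa: {B,S}
  cell(4,5) ab: ∅
  cell(0,2) acb: {A}
  cell(1,3) cba: ∅
  cell(2,4) baa: ∅
  cell(3,5) aab: {A}
  cell(0,3) acba: ∅
  cell(1,4) cbaa: ∅
  cell(2,5) baab: {A}
  cell(0,4) acbaa: ∅
  cell(1,5) cbaab: {B,S}
  cell(0,5) acbaab: {B,S}

S ∈ T[0,5] ⇒ YES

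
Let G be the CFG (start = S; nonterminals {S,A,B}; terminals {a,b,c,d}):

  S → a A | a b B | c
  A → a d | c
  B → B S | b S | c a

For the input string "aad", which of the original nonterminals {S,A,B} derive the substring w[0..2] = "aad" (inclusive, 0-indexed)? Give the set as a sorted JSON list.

Convert to CNF:
  S -> T0 A | T0 X4 | c
  A -> T0 T1 | c
  B -> B S | T2 S | T3 T0
  T0 -> a
  T1 -> d
  T2 -> b
  T3 -> c
  X4 -> T2 B

CYK table (by increasing span), restricted to cells inside w[0..2]:
  T[0,0] 'a' = {T0}  orig:{}
  T[1,1] 'a' = {T0}  orig:{}
  T[2,2] 'd' = {T1}  orig:{}
  T[0,1] 'aa' = ∅
  T[1,2] 'ad' = {A}
  T[0,2] 'aad' = {S}

Original NTs in T[0,2] deriving "aad": ["S"]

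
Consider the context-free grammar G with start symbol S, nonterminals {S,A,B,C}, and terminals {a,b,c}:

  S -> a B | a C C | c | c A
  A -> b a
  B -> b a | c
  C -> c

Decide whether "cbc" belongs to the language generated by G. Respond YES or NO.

Convert to CNF:
  S -> T1 B | T1 X3 | T2 A | c
  A -> T0 T1
  B -> T0 T1 | c
  C -> c
  T0 -> b
  T1 -> a
  T2 -> c
  X3 -> C C

CYK fill:
  cell(0,0) c: {B,C,S,T2}  orig:{B,C,S}
  cell(1,1) b: {T0}  orig:{}
  cell(2,2) c: {B,C,S,T2}  orig:{B,C,S}
  cell(0,1) cb: ∅
  cell(1,2) bc: ∅
  cell(0,2) cbc: ∅

S ∉ T[0,2] ⇒ NO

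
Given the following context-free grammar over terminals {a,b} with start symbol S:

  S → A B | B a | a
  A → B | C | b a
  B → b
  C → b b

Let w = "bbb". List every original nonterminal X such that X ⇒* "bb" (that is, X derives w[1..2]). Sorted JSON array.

CNF form of G:
  S -> A B | B T1 | a
  A -> T0 T0 | T0 T1 | b
  B -> b
  C -> T0 T0
  T0 -> b
  T1 -> a

Fill CYK table bottom-up (cells [i..j] with 1 ≤ i ≤ j ≤ 2 only):
  cell(1,1) b: {A,B,T0}  orig:{A,B}
  cell(2,2) b: {A,B,T0}  orig:{A,B}
  cell(1,2) bb: {A,C,S}

Original NTs in T[1,2] deriving "bb": ["A", "C", "S"]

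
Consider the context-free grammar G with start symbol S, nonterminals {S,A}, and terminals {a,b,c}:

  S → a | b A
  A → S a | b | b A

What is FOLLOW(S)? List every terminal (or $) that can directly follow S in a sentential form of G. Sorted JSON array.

FIRST sets, iterate to fixpoint:
round 1:
  A via A→b: +{b}
  S via S→a: +{a}
  S via S→b A: +{b}
  FIRST[S]={a,b}  FIRST[A]={b}
round 2:
  A via A→S a: +{a}
  FIRST[S]={a,b}  FIRST[A]={a,b}
round 3: (stable)
  FIRST[S]={a,b}  FIRST[A]={a,b}

Compute FOLLOW by fixpoint:
FOLLOW(S) := {$}
[1]
  A→S a: FOLLOW(S) ⊇ FIRST(a) = {a}; new: +{a}
  S→b A: FOLLOW(A) ⊇ FOLLOW(S) ⊇ {$,a}; new: +{$,a}
  FOLLOW(S)={$,a}  FOLLOW(A)={$,a}
[2] (no change)
  FOLLOW(S)={$,a}  FOLLOW(A)={$,a}

FOLLOW(S) = ["$", "a"]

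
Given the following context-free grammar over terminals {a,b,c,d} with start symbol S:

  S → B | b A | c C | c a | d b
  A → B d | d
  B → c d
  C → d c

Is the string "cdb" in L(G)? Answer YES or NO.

Convert to CNF:
  S -> T0 T2 | T1 C | T1 T0 | T1 T3 | T2 A
  A -> B T0 | d
  B -> T1 T0
  C -> T0 T1
  T0 -> d
  T1 -> c
  T2 -> b
  T3 -> a

CYK fill:
  cell(0,0) c: {T1}  orig:{}
  cell(1,1) d: {A,T0}  orig:{A}
  cell(2,2) b: {T2}  orig:{}
  cell(0,1) cd: {B,S}
  cell(1,2) db: {S}
  cell(0,2) cdb: ∅

S ∉ T[0,2] ⇒ NO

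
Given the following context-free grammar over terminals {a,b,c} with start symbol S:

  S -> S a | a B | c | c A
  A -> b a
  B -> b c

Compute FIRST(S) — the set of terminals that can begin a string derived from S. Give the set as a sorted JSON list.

FIRST sets, iterate to fixpoint:
iter 1:
  A via A→b a: +{b}
  B via B→b c: +{b}
  S via S→a B: +{a}
  S via S→c: +{c}
  FIRST[S]={a,c}  FIRST[A]={b}  FIRST[B]={b}
iter 2: (no change)
  FIRST[S]={a,c}  FIRST[A]={b}  FIRST[B]={b}

FIRST(S) = ["a", "c"]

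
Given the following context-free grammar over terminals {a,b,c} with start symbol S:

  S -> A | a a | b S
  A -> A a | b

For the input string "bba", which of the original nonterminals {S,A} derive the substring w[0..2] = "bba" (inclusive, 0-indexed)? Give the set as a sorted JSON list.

CNF form of G:
  S -> A T0 | T0 T0 | T1 S | b
  A -> A T0 | b
  T0 -> a
  T1 -> b

Fill CYK table bottom-up — only the sub-triangle for w[0..2]:
  cell(0,0) b: {A,S,T1}  orig:{A,S}
  cell(1,1) b: {A,S,T1}  orig:{A,S}
  cell(2,2) a: {T0}  orig:{}
  cell(0,1) bb: {S}
  cell(1,2) ba: {A,S}
  cell(0,2) bba: {S}

Original NTs in T[0,2] deriving "bba": ["S"]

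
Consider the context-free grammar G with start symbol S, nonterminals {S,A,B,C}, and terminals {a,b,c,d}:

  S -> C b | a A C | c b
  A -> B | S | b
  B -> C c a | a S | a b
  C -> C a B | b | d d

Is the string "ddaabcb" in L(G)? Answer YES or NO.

Convert to CNF:
  S -> C T0 | T1 T0 | T2 X8
  A -> C T0 | C X4 | T1 T0 | T2 S | T2 T0 | T2 X5 | b
  B -> C X6 | T2 S | T2 T0
  C -> C X7 | T3 T3 | b
  T0 -> b
  T1 -> c
  T2 -> a
  T3 -> d
  X4 -> T1 T2
  X5 -> A C
  X6 -> T1 T2
  X7 -> T2 B
  X8 -> A C

CYK table (by increasing span):
  T[0,0] 'd' = {T3}  orig:{}
  T[1,1] 'd' = {T3}  orig:{}
  T[2,2] 'a' = {T2}  orig:{}
  T[3,3] 'a' = {T2}  orig:{}
  T[4,4] 'b' = {A,C,T0}  orig:{A,C}
  T[5,5] 'c' = {T1}  orig:{}
  T[6,6] 'b' = {A,C,T0}  orig:{A,C}
  T[0,1] 'dd' = {C}
  T[1,2] 'da' = ∅
  T[2,3] 'aa' = ∅
  T[3,4] 'ab' = {A,B}
  T[4,5] 'bc' = ∅
  T[5,6] 'cb' = {A,S}
  T[0,2] 'dda' = ∅
  T[1,3] 'daa' = ∅
  T[2,4] 'aab' = {X7}  orig:{}
  T[3,5] 'abc' = ∅
  T[4,6] 'bcb' = ∅
  T[0,3] 'ddaa' = ∅
  T[1,4] 'daab' = ∅
  T[2,5] 'aabc' = ∅
  T[3,6] 'abcb' = ∅
  T[0,4] 'ddaab' = {C}
  T[1,5] 'daabc' = ∅
  T[2,6] 'aabcb' = ∅
  T[0,5] 'ddaabc' = ∅
  T[1,6] 'daabcb' = ∅
  T[0,6] 'ddaabcb' = ∅

S ∉ T[0,6] ⇒ NO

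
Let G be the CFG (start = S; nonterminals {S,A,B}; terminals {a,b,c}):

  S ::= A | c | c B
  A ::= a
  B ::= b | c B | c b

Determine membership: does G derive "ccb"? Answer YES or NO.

Convert to CNF:
  S -> T0 B | a | c
  A -> a
  B -> T0 B | T0 T1 | b
  T0 -> c
  T1 -> b

Fill CYK table bottom-up:
  cell(0,0) c: {S,T0}  orig:{S}
  cell(1,1) c: {S,T0}  orig:{S}
  cell(2,2) b: {B,T1}  orig:{B}
  cell(0,1) cc: ∅
  cell(1,2) cb: {B,S}
  cell(0,2) ccb: {B,S}

S ∈ T[0,2] ⇒ YES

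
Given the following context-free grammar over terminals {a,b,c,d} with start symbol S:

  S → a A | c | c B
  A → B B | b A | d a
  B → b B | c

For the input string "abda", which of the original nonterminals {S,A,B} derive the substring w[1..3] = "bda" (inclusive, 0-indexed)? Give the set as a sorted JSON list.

CNF form of G:
  S -> T2 A | T3 B | c
  A -> B B | T0 A | T1 T2
  B -> T0 B | c
  T0 -> b
  T1 -> d
  T2 -> a
  T3 -> c

CYK fill — only the sub-triangle for w[1..3]:
  [1..1]={T0}  "b"  orig:{}
  [2..2]={T1}  "d"  orig:{}
  [3..3]={T2}  "a"  orig:{}
  [1..2]=∅  "bd"
  [2..3]={A}  "da"
  [1..3]={A}  "bda"

Original NTs in T[1,3] deriving "bda": ["A"]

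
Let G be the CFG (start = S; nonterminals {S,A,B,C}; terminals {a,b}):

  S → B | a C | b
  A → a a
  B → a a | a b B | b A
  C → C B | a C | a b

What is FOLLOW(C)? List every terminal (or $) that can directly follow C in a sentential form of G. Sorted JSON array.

Compute FIRST by fixpoint:
[1]
  A via A→a a: +{a}
  B via B→a a: +{a}
  B via B→b A: +{b}
  C via C→a C: +{a}
  S via S→B: +{a,b}
  FIRST[S]={a,b}  FIRST[A]={a}  FIRST[B]={a,b}  FIRST[C]={a}
[2] done
  FIRST[S]={a,b}  FIRST[A]={a}  FIRST[B]={a,b}  FIRST[C]={a}

FOLLOW sets:
initialize: $ ∈ FOLLOW(S)
round 1:
  C→C B: FOLLOW(C) ⊇ FIRST(B) = {a,b}; new: +{a,b}
  C→C B: FOLLOW(B) ⊇ FOLLOW(C) ⊇ {a,b}; new: +{a,b}
  S→B: FOLLOW(B) ⊇ FOLLOW(S) ⊇ {$}; new: +{$}
  S→a C: FOLLOW(C) ⊇ FOLLOW(S) ⊇ {$}; new: +{$}
  S: {$}  A: {}  B: {$,a,b}  C: {$,a,b}
round 2:
  B→b A: FOLLOW(A) ⊇ FOLLOW(B) ⊇ {$,a,b}; new: +{$,a,b}
  S: {$}  A: {$,a,b}  B: {$,a,b}  C: {$,a,b}
round 3: (stable)
  S: {$}  A: {$,a,b}  B: {$,a,b}  C: {$,a,b}

FOLLOW(C) = ["$", "a", "b"]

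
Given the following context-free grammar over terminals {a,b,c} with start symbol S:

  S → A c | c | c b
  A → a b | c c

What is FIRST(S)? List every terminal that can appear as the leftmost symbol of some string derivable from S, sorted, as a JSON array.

FIRST sets, iterate to fixpoint:
iter 1:
  A via A→a b: +{a}
  A via A→c c: +{c}
  S via S→A c: +{a,c}
  FIRST[S]={a,c}  FIRST[A]={a,c}
iter 2: — fixpoint
  FIRST[S]={a,c}  FIRST[A]={a,c}

FIRST(S) = ["a", "c"]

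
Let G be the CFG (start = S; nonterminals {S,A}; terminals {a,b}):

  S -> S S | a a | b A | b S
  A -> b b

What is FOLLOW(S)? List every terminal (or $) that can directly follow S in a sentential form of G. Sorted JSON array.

FIRST sets, iterate to fixpoint:
round 1:
  A via A→b b: +{b}
  S via S→a a: +{a}
  S via S→b A: +{b}
  FIRST(S)={a,b}  FIRST(A)={b}
round 2: (stable)
  FIRST(S)={a,b}  FIRST(A)={b}

FOLLOW iteration:
seed FOLLOW(S) with $
iter 1:
  S→S S: FOLLOW(S) ⊇ FIRST(S) = {a,b}; new: +{a,b}
  S→b A: FOLLOW(A) ⊇ FOLLOW(S) ⊇ {$,a,b}; new: +{$,a,b}
  S: {$,a,b}  A: {$,a,b}
iter 2: (no change)
  S: {$,a,b}  A: {$,a,b}

FOLLOW(S) = ["$", "a", "b"]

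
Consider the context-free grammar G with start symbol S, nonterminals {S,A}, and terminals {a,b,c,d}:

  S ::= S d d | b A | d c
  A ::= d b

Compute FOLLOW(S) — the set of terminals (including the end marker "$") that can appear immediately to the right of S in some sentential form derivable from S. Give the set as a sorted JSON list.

FIRST iteration:
[1]
  A via A→d b: +{d}
  S via S→b A: +{b}
  S via S→d c: +{d}
  FIRST[S]={b,d}  FIRST[A]={d}
[2] (no change)
  FIRST[S]={b,d}  FIRST[A]={d}

FOLLOW sets:
initialize: $ ∈ FOLLOW(S)
iter 1:
  S→S d d: FOLLOW(S) ⊇ FIRST(d) = {d}; new: +{d}
  S→b A: FOLLOW(A) ⊇ FOLLOW(S) ⊇ {$,d}; new: +{$,d}
  S: {$,d}  A: {$,d}
iter 2: (stable)
  S: {$,d}  A: {$,d}

FOLLOW(S) = ["$", "d"]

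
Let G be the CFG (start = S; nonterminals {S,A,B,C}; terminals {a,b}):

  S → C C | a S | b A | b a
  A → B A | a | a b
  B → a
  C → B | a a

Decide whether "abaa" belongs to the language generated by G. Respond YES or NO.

CNF form of G:
  S -> C C | T0 S | T1 A | T1 T0
  A -> B A | T0 T1 | a
  B -> a
  C -> T0 T0 | a
  T0 -> a
  T1 -> b

Fill CYK table bottom-up:
  [0..0]={A,B,C,T0}  "a"  orig:{A,B,C}
  [1..1]={T1}  "b"  orig:{}
  [2..2]={A,B,C,T0}  "a"  orig:{A,B,C}
  [3..3]={A,B,C,T0}  "a"  orig:{A,B,C}
  [0..1]={A}  "ab"
  [1..2]={S}  "ba"
  [2..3]={A,C,S}  "aa"
  [0..2]={S}  "aba"
  [1..3]={S}  "baa"
  [0..3]={S}  "abaa"

S ∈ T[0,3] ⇒ YES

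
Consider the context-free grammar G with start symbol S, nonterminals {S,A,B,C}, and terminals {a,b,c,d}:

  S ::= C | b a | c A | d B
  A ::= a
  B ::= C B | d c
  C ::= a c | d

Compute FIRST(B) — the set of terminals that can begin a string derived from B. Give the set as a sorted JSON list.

FIRST sets, iterate to fixpoint:
round 1:
  A via A→a: +{a}
  B via B→d c: +{d}
  C via C→a c: +{a}
  C via C→d: +{d}
  S via S→C: +{a,d}
  S via S→b a: +{b}
  S via S→c A: +{c}
  FIRST(S)={a,b,c,d}  FIRST(A)={a}  FIRST(B)={d}  FIRST(C)={a,d}
round 2:
  B via B→C B: +{a}
  FIRST(S)={a,b,c,d}  FIRST(A)={a}  FIRST(B)={a,d}  FIRST(C)={a,d}
round 3: — fixpoint
  FIRST(S)={a,b,c,d}  FIRST(A)={a}  FIRST(B)={a,d}  FIRST(C)={a,d}

FIRST(B) = ["a", "d"]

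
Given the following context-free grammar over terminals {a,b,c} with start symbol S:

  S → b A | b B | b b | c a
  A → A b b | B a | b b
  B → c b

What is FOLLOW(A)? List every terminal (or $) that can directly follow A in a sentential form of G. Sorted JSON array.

Compute FIRST by fixpoint:
round 1:
  A via A→b b: +{b}
  B via B→c b: +{c}
  S via S→b A: +{b}
  S via S→c a: +{c}
  FIRST(S)={b,c}  FIRST(A)={b}  FIRST(B)={c}
round 2:
  A via A→B a: +{c}
  FIRST(S)={b,c}  FIRST(A)={b,c}  FIRST(B)={c}
round 3: (stable)
  FIRST(S)={b,c}  FIRST(A)={b,c}  FIRST(B)={c}

FOLLOW iteration:
initialize: $ ∈ FOLLOW(S)
pass 1:
  A→A b b: FOLLOW(A) ⊇ FIRST(b) = {b}; new: +{b}
  A→B a: FOLLOW(B) ⊇ FIRST(a) = {a}; new: +{a}
  S→b A: FOLLOW(A) ⊇ FOLLOW(S) ⊇ {$}; new: +{$}
  S→b B: FOLLOW(B) ⊇ FOLLOW(S) ⊇ {$}; new: +{$}
  FOLLOW(S)={$}  FOLLOW(A)={$,b}  FOLLOW(B)={$,a}
pass 2: (no change)
  FOLLOW(S)={$}  FOLLOW(A)={$,b}  FOLLOW(B)={$,a}

FOLLOW(A) = ["$", "b"]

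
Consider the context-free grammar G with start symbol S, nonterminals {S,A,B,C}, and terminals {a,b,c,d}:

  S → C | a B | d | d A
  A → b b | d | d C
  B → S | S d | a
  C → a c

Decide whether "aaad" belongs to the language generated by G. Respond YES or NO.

CNF form of G:
  S -> T1 A | T2 B | T2 T3 | d
  A -> T0 T0 | T1 C | d
  B -> S T1 | T1 A | T2 B | T2 T3 | a | d
  C -> T2 T3
  T0 -> b
  T1 -> d
  T2 -> a
  T3 -> c

CYK fill:
  [0..0]={B,T2}  "a"  orig:{B}
  [1..1]={B,T2}  "a"  orig:{B}
  [2..2]={B,T2}  "a"  orig:{B}
  [3..3]={A,B,S,T1}  "d"  orig:{A,B,S}
  [0..1]={B,S}  "aa"
  [1..2]={B,S}  "aa"
  [2..3]={B,S}  "ad"
  [0..2]={B,S}  "aaa"
  [1..3]={B,S}  "aad"
  [0..3]={B,S}  "aaad"

S ∈ T[0,3] ⇒ YES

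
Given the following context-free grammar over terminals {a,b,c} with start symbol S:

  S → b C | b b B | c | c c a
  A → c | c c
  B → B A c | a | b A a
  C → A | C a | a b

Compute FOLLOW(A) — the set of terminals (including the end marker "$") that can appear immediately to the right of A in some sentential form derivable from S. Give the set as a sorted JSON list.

FIRST iteration:
round 1:
  A via A→c: +{c}
  B via B→a: +{a}
  B via B→b A a: +{b}
  C via C→A: +{c}
  C via C→a b: +{a}
  S via S→b C: +{b}
  S via S→c: +{c}
  FIRST[S]={b,c}  FIRST[A]={c}  FIRST[B]={a,b}  FIRST[C]={a,c}
round 2: done
  FIRST[S]={b,c}  FIRST[A]={c}  FIRST[B]={a,b}  FIRST[C]={a,c}

FOLLOW sets:
seed FOLLOW(S) with $
pass 1:
  B→B A c: FOLLOW(B) ⊇ FIRST(A) = {c}; new: +{c}
  B→B A c: FOLLOW(A) ⊇ FIRST(c) = {c}; new: +{c}
  B→b A a: FOLLOW(A) ⊇ FIRST(a) = {a}; new: +{a}
  C→C a: FOLLOW(C) ⊇ FIRST(a) = {a}; new: +{a}
  S→b C: FOLLOW(C) ⊇ FOLLOW(S) ⊇ {$}; new: +{$}
  S→b b B: FOLLOW(B) ⊇ FOLLOW(S) ⊇ {$}; new: +{$}
  FOLLOW[S]={$}  FOLLOW[A]={a,c}  FOLLOW[B]={$,c}  FOLLOW[C]={$,a}
pass 2:
  C→A: FOLLOW(A) ⊇ FOLLOW(C) ⊇ {$,a}; new: +{$}
  FOLLOW[S]={$}  FOLLOW[A]={$,a,c}  FOLLOW[B]={$,c}  FOLLOW[C]={$,a}
pass 3: (stable)
  FOLLOW[S]={$}  FOLLOW[A]={$,a,c}  FOLLOW[B]={$,c}  FOLLOW[C]={$,a}

FOLLOW(A) = ["$", "a", "c"]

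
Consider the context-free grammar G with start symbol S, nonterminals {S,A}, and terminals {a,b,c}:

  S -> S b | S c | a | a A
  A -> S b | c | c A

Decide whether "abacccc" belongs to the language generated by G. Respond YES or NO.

CNF form of G:
  S -> S T0 | S T1 | T2 A | a
  A -> S T0 | T1 A | c
  T0 -> b
  T1 -> c
  T2 -> a

CYK table (by increasing span):
  cell(0,0) a: {S,T2}  orig:{S}
  cell(1,1) b: {T0}  orig:{}
  cell(2,2) a: {S,T2}  orig:{S}
  cell(3,3) c: {A,T1}  orig:{A}
  cell(4,4) c: {A,T1}  orig:{A}
  cell(5,5) c: {A,T1}  orig:{A}
  cell(6,6) c: {A,T1}  orig:{A}
  cell(0,1) ab: {A,S}
  cell(1,2) ba: ∅
  cell(2,3) ac: {S}
  cell(3,4) cc: {A}
  cell(4,5) cc: {A}
  cell(5,6) cc: {A}
  cell(0,2) aba: ∅
  cell(1,3) bac: ∅
  cell(2,4) acc: {S}
  cell(3,5) ccc: {A}
  cell(4,6) ccc: {A}
  cell(0,3) abac: ∅
  cell(1,4) bacc: ∅
  cell(2,5) accc: {S}
  cell(3,6) cccc: {A}
  cell(0,4) abacc: ∅
  cell(1,5) baccc: ∅
  cell(2,6) acccc: {S}
  cell(0,5) abaccc: ∅
  cell(1,6) bacccc: ∅
  cell(0,6) abacccc: ∅

S ∉ T[0,6] ⇒ NO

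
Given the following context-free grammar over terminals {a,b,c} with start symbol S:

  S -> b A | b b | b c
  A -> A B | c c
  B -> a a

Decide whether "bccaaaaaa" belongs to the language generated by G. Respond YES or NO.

Convert to CNF:
  S -> T2 A | T2 T0 | T2 T2
  A -> A B | T0 T0
  B -> T1 T1
  T0 -> c
  T1 -> a
  T2 -> b

CYK table (by increasing span):
  [0..0]={T2}  "b"  orig:{}
  [1..1]={T0}  "c"  orig:{}
  [2..2]={T0}  "c"  orig:{}
  [3..3]={T1}  "a"  orig:{}
  [4..4]={T1}  "a"  orig:{}
  [5..5]={T1}  "a"  orig:{}
  [6..6]={T1}  "a"  orig:{}
  [7..7]={T1}  "a"  orig:{}
  [8..8]={T1}  "a"  orig:{}
  [0..1]={S}  "bc"
  [1..2]={A}  "cc"
  [2..3]=∅  "ca"
  [3..4]={B}  "aa"
  [4..5]={B}  "aa"
  [5..6]={B}  "aa"
  [6..7]={B}  "aa"
  [7..8]={B}  "aa"
  [0..2]={S}  "bcc"
  [1..3]=∅  "cca"
  [2..4]=∅  "caa"
  [3..5]=∅  "aaa"
  [4..6]=∅  "aaa"
  [5..7]=∅  "aaa"
  [6..8]=∅  "aaa"
  [0..3]=∅  "bcca"
  [1..4]={A}  "ccaa"
  [2..5]=∅  "caaa"
  [3..6]=∅  "aaaa"
  [4..7]=∅  "aaaa"
  [5..8]=∅  "aaaa"
  [0..4]={S}  "bccaa"
  [1..5]=∅  "ccaaa"
  [2..6]=∅  "caaaa"
  [3..7]=∅  "aaaaa"
  [4..8]=∅  "aaaaa"
  [0..5]=∅  "bccaaa"
  [1..6]={A}  "ccaaaa"
  [2..7]=∅  "caaaaa"
  [3..8]=∅  "aaaaaa"
  [0..6]={S}  "bccaaaa"
  [1..7]=∅  "ccaaaaa"
  [2..8]=∅  "caaaaaa"
  [0..7]=∅  "bccaaaaa"
  [1..8]={A}  "ccaaaaaa"
  [0..8]={S}  "bccaaaaaa"

S ∈ T[0,8] ⇒ YES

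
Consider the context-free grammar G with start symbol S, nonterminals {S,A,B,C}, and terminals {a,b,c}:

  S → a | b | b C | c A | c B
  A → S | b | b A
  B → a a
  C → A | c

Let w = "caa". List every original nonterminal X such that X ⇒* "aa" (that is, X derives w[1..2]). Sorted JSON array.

Convert to CNF:
  S -> T0 C | T1 A | T1 B | a | b
  A -> T0 A | T0 C | T1 A | T1 B | a | b
  B -> T2 T2
  C -> T0 A | T0 C | T1 A | T1 B | a | b | c
  T0 -> b
  T1 -> c
  T2 -> a

CYK fill, restricted to cells inside w[1..2]:
  T[1,1] 'a' = {A,C,S,T2}  orig:{A,C,S}
  T[2,2] 'a' = {A,C,S,T2}  orig:{A,C,S}
  T[1,2] 'aa' = {B}

Original NTs in T[1,2] deriving "aa": ["B"]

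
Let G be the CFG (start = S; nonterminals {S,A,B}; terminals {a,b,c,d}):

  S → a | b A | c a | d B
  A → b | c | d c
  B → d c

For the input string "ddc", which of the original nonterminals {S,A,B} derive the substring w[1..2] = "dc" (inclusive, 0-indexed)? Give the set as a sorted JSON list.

CNF form of G:
  S -> T0 B | T1 T3 | T2 A | a
  A -> T0 T1 | b | c
  B -> T0 T1
  T0 -> d
  T1 -> c
  T2 -> b
  T3 -> a

Fill CYK table bottom-up (cells [i..j] with 1 ≤ i ≤ j ≤ 2 only):
  cell(1,1) d: {T0}  orig:{}
  cell(2,2) c: {A,T1}  orig:{A}
  cell(1,2) dc: {A,B}

Original NTs in T[1,2] deriving "dc": ["A", "B"]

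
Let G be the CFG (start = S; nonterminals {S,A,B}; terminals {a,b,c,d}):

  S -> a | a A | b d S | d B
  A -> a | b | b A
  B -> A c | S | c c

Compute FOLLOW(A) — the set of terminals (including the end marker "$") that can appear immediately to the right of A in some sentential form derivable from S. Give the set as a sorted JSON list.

FIRST sets, iterate to fixpoint:
iter 1:
  A via A→a: +{a}
  A via A→b: +{b}
  B via B→A c: +{a,b}
  B via B→c c: +{c}
  S via S→a: +{a}
  S via S→b d S: +{b}
  S via S→d B: +{d}
  FIRST[S]={a,b,d}  FIRST[A]={a,b}  FIRST[B]={a,b,c}
iter 2:
  B via B→S: +{d}
  FIRST[S]={a,b,d}  FIRST[A]={a,b}  FIRST[B]={a,b,c,d}
iter 3: (stable)
  FIRST[S]={a,b,d}  FIRST[A]={a,b}  FIRST[B]={a,b,c,d}

Compute FOLLOW by fixpoint:
initialize: $ ∈ FOLLOW(S)
pass 1:
  B→A c: FOLLOW(A) ⊇ FIRST(c) = {c}; new: +{c}
  S→a A: FOLLOW(A) ⊇ FOLLOW(S) ⊇ {$}; new: +{$}
  S→d B: FOLLOW(B) ⊇ FOLLOW(S) ⊇ {$}; new: +{$}
  FOLLOW(S)={$}  FOLLOW(A)={$,c}  FOLLOW(B)={$}
pass 2: (stable)
  FOLLOW(S)={$}  FOLLOW(A)={$,c}  FOLLOW(B)={$}

FOLLOW(A) = ["$", "c"]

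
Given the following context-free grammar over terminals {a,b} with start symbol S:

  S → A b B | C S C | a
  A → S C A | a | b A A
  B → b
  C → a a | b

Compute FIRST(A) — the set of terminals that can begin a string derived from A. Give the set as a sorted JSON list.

FIRST iteration:
[1]
  A via A→a: +{a}
  A via A→b A A: +{b}
  B via B→b: +{b}
  C via C→a a: +{a}
  C via C→b: +{b}
  S via S→A b B: +{a,b}
  FIRST[S]={a,b}  FIRST[A]={a,b}  FIRST[B]={b}  FIRST[C]={a,b}
[2] (stable)
  FIRST[S]={a,b}  FIRST[A]={a,b}  FIRST[B]={b}  FIRST[C]={a,b}

FIRST(A) = ["a", "b"]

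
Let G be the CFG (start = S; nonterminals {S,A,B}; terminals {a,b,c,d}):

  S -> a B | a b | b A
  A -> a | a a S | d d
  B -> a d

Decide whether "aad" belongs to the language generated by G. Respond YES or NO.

Convert to CNF:
  S -> T0 B | T0 T2 | T2 A
  A -> T0 X3 | T1 T1 | a
  B -> T0 T1
  T0 -> a
  T1 -> d
  T2 -> b
  X3 -> T0 S

CYK fill:
  T[0,0] 'a' = {A,T0}  orig:{A}
  T[1,1] 'a' = {A,T0}  orig:{A}
  T[2,2] 'd' = {T1}  orig:{}
  T[0,1] 'aa' = ∅
  T[1,2] 'ad' = {B}
  T[0,2] 'aad' = {S}

S ∈ T[0,2] ⇒ YES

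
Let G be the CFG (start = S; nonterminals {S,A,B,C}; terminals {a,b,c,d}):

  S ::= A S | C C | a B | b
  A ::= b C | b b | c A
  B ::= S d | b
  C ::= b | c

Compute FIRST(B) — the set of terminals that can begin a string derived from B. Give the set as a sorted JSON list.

FIRST sets, iterate to fixpoint:
iter 1:
  A via A→b C: +{b}
  A via A→c A: +{c}
  B via B→b: +{b}
  C via C→b: +{b}
  C via C→c: +{c}
  S via S→A S: +{b,c}
  S via S→a B: +{a}
  S: {a,b,c}  A: {b,c}  B: {b}  C: {b,c}
iter 2:
  B via B→S d: +{a,c}
  S: {a,b,c}  A: {b,c}  B: {a,b,c}  C: {b,c}
iter 3: (no change)
  S: {a,b,c}  A: {b,c}  B: {a,b,c}  C: {b,c}

FIRST(B) = ["a", "b", "c"]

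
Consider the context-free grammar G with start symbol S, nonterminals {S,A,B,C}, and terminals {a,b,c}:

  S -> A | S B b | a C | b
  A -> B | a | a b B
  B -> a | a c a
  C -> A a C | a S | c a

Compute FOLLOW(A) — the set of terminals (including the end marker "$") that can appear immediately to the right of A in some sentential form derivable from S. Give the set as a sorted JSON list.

FIRST sets, iterate to fixpoint:
[1]
  A via A→a: +{a}
  B via B→a: +{a}
  C via C→A a C: +{a}
  C via C→c a: +{c}
  S via S→A: +{a}
  S via S→b: +{b}
  S: {a,b}  A: {a}  B: {a}  C: {a,c}
[2] — fixpoint
  S: {a,b}  A: {a}  B: {a}  C: {a,c}

FOLLOW sets:
initialize: $ ∈ FOLLOW(S)
iter 1:
  C→A a C: FOLLOW(A) ⊇ FIRST(a) = {a}; new: +{a}
  S→A: FOLLOW(A) ⊇ FOLLOW(S) ⊇ {$}; new: +{$}
  S→S B b: FOLLOW(S) ⊇ FIRST(B) = {a}; new: +{a}
  S→S B b: FOLLOW(B) ⊇ FIRST(b) = {b}; new: +{b}
  S→a C: FOLLOW(C) ⊇ FOLLOW(S) ⊇ {$,a}; new: +{$,a}
  FOLLOW[S]={$,a}  FOLLOW[A]={$,a}  FOLLOW[B]={b}  FOLLOW[C]={$,a}
iter 2:
  A→B: FOLLOW(B) ⊇ FOLLOW(A) ⊇ {$,a}; new: +{$,a}
  FOLLOW[S]={$,a}  FOLLOW[A]={$,a}  FOLLOW[B]={$,a,b}  FOLLOW[C]={$,a}
iter 3: (stable)
  FOLLOW[S]={$,a}  FOLLOW[A]={$,a}  FOLLOW[B]={$,a,b}  FOLLOW[C]={$,a}

FOLLOW(A) = ["$", "a"]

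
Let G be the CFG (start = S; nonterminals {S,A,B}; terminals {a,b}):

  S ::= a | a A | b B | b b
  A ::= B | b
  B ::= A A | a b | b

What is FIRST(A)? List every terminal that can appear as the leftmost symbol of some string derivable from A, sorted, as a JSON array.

FIRST sets, iterate to fixpoint:
iter 1:
  A via A→b: +{b}
  B via B→A A: +{b}
  B via B→a b: +{a}
  S via S→a: +{a}
  S via S→b B: +{b}
  FIRST(S)={a,b}  FIRST(A)={b}  FIRST(B)={a,b}
iter 2:
  A via A→B: +{a}
  FIRST(S)={a,b}  FIRST(A)={a,b}  FIRST(B)={a,b}
iter 3: — fixpoint
  FIRST(S)={a,b}  FIRST(A)={a,b}  FIRST(B)={a,b}

FIRST(A) = ["a", "b"]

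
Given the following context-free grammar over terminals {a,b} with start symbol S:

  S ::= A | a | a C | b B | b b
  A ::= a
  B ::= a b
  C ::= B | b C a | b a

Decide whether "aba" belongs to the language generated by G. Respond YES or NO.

CNF form of G:
  S -> T0 C | T1 B | T1 T1 | a
  A -> a
  B -> T0 T1
  C -> T0 T1 | T1 T0 | T1 X2
  T0 -> a
  T1 -> b
  X2 -> C T0

CYK table (by increasing span):
  cell(0,0) a: {A,S,T0}  orig:{A,S}
  cell(1,1) b: {T1}  orig:{}
  cell(2,2) a: {A,S,T0}  orig:{A,S}
  cell(0,1) ab: {B,C}
  cell(1,2) ba: {C}
  cell(0,2) aba: {S,X2}  orig:{S}

S ∈ T[0,2] ⇒ YES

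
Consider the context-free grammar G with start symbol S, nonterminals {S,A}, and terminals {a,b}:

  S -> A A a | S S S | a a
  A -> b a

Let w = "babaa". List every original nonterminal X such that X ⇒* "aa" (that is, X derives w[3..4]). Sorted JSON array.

CNF form of G:
  S -> A X2 | S X3 | T1 T1
  A -> T0 T1
  T0 -> b
  T1 -> a
  X2 -> A T1
  X3 -> S S

CYK fill — only the sub-triangle for w[3..4]:
  cell(3,3) a: {T1}  orig:{}
  cell(4,4) a: {T1}  orig:{}
  cell(3,4) aa: {S}

Original NTs in T[3,4] deriving "aa": ["S"]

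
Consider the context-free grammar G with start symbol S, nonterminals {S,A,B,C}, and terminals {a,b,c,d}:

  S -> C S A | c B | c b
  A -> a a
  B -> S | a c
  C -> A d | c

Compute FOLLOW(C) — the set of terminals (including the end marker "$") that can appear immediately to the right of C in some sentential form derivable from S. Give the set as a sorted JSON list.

FIRST iteration:
round 1:
  A via A→a a: +{a}
  B via B→a c: +{a}
  C via C→A d: +{a}
  C via C→c: +{c}
  S via S→C S A: +{a,c}
  FIRST(S)={a,c}  FIRST(A)={a}  FIRST(B)={a}  FIRST(C)={a,c}
round 2:
  B via B→S: +{c}
  FIRST(S)={a,c}  FIRST(A)={a}  FIRST(B)={a,c}  FIRST(C)={a,c}
round 3: done
  FIRST(S)={a,c}  FIRST(A)={a}  FIRST(B)={a,c}  FIRST(C)={a,c}

Compute FOLLOW by fixpoint:
FOLLOW(S) := {$}
[1]
  C→A d: FOLLOW(A) ⊇ FIRST(d) = {d}; new: +{d}
  S→C S A: FOLLOW(C) ⊇ FIRST(S) = {a,c}; new: +{a,c}
  S→C S A: FOLLOW(S) ⊇ FIRST(A) = {a}; new: +{a}
  S→C S A: FOLLOW(A) ⊇ FOLLOW(S) ⊇ {$,a}; new: +{$,a}
  S→c B: FOLLOW(B) ⊇ FOLLOW(S) ⊇ {$,a}; new: +{$,a}
  FOLLOW[S]={$,a}  FOLLOW[A]={$,a,d}  FOLLOW[B]={$,a}  FOLLOW[C]={a,c}
[2] — fixpoint
  FOLLOW[S]={$,a}  FOLLOW[A]={$,a,d}  FOLLOW[B]={$,a}  FOLLOW[C]={a,c}

FOLLOW(C) = ["a", "c"]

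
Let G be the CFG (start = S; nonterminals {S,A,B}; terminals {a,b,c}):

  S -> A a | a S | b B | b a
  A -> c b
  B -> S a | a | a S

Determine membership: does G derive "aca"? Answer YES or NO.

CNF form of G:
  S -> A T2 | T1 B | T1 T2 | T2 S
  A -> T0 T1
  B -> S T2 | T2 S | a
  T0 -> c
  T1 -> b
  T2 -> a

Fill CYK table bottom-up:
  T[0,0] 'a' = {B,T2}  orig:{B}
  T[1,1] 'c' = {T0}  orig:{}
  T[2,2] 'a' = {B,T2}  orig:{B}
  T[0,1] 'ac' = ∅
  T[1,2] 'ca' = ∅
  T[0,2] 'aca' = ∅

S ∉ T[0,2] ⇒ NO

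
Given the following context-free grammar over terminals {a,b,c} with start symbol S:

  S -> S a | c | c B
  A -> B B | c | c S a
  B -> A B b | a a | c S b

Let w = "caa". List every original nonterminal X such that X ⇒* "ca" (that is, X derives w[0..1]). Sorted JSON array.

Convert to CNF:
  S -> S T1 | T0 B | c
  A -> B B | T0 X3 | c
  B -> A X4 | T0 X5 | T1 T1
  T0 -> c
  T1 -> a
  T2 -> b
  X3 -> S T1
  X4 -> B T2
  X5 -> S T2

CYK table (by increasing span) (cells [i..j] with 0 ≤ i ≤ j ≤ 1 only):
  cell(0,0) c: {A,S,T0}  orig:{A,S}
  cell(1,1) a: {T1}  orig:{}
  cell(0,1) ca: {S,X3}  orig:{S}

Original NTs in T[0,1] deriving "ca": ["S"]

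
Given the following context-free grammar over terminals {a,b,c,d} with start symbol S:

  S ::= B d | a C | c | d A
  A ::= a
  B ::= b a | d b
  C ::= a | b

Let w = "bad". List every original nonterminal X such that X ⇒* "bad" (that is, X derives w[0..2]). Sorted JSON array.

CNF form of G:
  S -> B T2 | T1 C | T2 A | c
  A -> a
  B -> T0 T1 | T2 T0
  C -> a | b
  T0 -> b
  T1 -> a
  T2 -> d

CYK fill — only the sub-triangle for w[0..2]:
  T[0,0] 'b' = {C,T0}  orig:{C}
  T[1,1] 'a' = {A,C,T1}  orig:{A,C}
  T[2,2] 'd' = {T2}  orig:{}
  T[0,1] 'ba' = {B}
  T[1,2] 'ad' = ∅
  T[0,2] 'bad' = {S}

Original NTs in T[0,2] deriving "bad": ["S"]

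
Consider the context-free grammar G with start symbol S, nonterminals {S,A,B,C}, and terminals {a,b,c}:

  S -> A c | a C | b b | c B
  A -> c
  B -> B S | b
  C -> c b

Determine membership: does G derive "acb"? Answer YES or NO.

Convert to CNF:
  S -> A T0 | T0 B | T1 T1 | T2 C
  A -> c
  B -> B S | b
  C -> T0 T1
  T0 -> c
  T1 -> b
  T2 -> a

Fill CYK table bottom-up:
  T[0,0] 'a' = {T2}  orig:{}
  T[1,1] 'c' = {A,T0}  orig:{A}
  T[2,2] 'b' = {B,T1}  orig:{B}
  T[0,1] 'ac' = ∅
  T[1,2] 'cb' = {C,S}
  T[0,2] 'acb' = {S}

S ∈ T[0,2] ⇒ YES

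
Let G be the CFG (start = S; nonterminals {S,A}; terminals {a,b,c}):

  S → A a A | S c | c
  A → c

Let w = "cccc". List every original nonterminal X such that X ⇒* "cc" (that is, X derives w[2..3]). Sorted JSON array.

CNF form of G:
  S -> A X2 | S T1 | c
  A -> c
  T0 -> a
  T1 -> c
  X2 -> T0 A

CYK fill — only the sub-triangle for w[2..3]:
  [2..2]={A,S,T1}  "c"  orig:{A,S}
  [3..3]={A,S,T1}  "c"  orig:{A,S}
  [2..3]={S}  "cc"

Original NTs in T[2,3] deriving "cc": ["S"]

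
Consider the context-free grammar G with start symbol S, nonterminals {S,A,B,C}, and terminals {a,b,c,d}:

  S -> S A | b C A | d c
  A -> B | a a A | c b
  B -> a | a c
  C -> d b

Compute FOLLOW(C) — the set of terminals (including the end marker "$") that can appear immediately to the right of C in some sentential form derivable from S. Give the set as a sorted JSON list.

Compute FIRST by fixpoint:
pass 1:
  A via A→a a A: +{a}
  A via A→c b: +{c}
  B via B→a: +{a}
  C via C→d b: +{d}
  S via S→b C A: +{b}
  S via S→d c: +{d}
  FIRST[S]={b,d}  FIRST[A]={a,c}  FIRST[B]={a}  FIRST[C]={d}
pass 2: (stable)
  FIRST[S]={b,d}  FIRST[A]={a,c}  FIRST[B]={a}  FIRST[C]={d}

Compute FOLLOW by fixpoint:
FOLLOW(S) := {$}
iter 1:
  S→S A: FOLLOW(S) ⊇ FIRST(A) = {a,c}; new: +{a,c}
  S→S A: FOLLOW(A) ⊇ FOLLOW(S) ⊇ {$,a,c}; new: +{$,a,c}
  S→b C A: FOLLOW(C) ⊇ FIRST(A) = {a,c}; new: +{a,c}
  FOLLOW(S)={$,a,c}  FOLLOW(A)={$,a,c}  FOLLOW(B)={}  FOLLOW(C)={a,c}
iter 2:
  A→B: FOLLOW(B) ⊇ FOLLOW(A) ⊇ {$,a,c}; new: +{$,a,c}
  FOLLOW(S)={$,a,c}  FOLLOW(A)={$,a,c}  FOLLOW(B)={$,a,c}  FOLLOW(C)={a,c}
iter 3: (stable)
  FOLLOW(S)={$,a,c}  FOLLOW(A)={$,a,c}  FOLLOW(B)={$,a,c}  FOLLOW(C)={a,c}

FOLLOW(C) = ["a", "c"]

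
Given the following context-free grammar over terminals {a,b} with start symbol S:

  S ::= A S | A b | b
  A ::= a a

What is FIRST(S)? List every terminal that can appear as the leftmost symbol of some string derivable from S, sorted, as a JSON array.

Compute FIRST by fixpoint:
[1]
  A via A→a a: +{a}
  S via S→A S: +{a}
  S via S→b: +{b}
  S: {a,b}  A: {a}
[2] (stable)
  S: {a,b}  A: {a}

FIRST(S) = ["a", "b"]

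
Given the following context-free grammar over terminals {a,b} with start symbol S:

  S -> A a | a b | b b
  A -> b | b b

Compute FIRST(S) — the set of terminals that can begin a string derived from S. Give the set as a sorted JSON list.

FIRST iteration:
round 1:
  A via A→b: +{b}
  S via S→A a: +{b}
  S via S→a b: +{a}
  FIRST(S)={a,b}  FIRST(A)={b}
round 2: done
  FIRST(S)={a,b}  FIRST(A)={b}

FIRST(S) = ["a", "b"]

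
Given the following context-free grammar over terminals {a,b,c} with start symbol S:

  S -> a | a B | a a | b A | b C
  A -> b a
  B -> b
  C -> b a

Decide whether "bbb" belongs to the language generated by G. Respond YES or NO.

CNF form of G:
  S -> T0 A | T0 C | T1 B | T1 T1 | a
  A -> T0 T1
  B -> b
  C -> T0 T1
  T0 -> b
  T1 -> a

CYK fill:
  T[0,0] 'b' = {B,T0}  orig:{B}
  T[1,1] 'b' = {B,T0}  orig:{B}
  T[2,2] 'b' = {B,T0}  orig:{B}
  T[0,1] 'bb' = ∅
  T[1,2] 'bb' = ∅
  T[0,2] 'bbb' = ∅

S ∉ T[0,2] ⇒ NO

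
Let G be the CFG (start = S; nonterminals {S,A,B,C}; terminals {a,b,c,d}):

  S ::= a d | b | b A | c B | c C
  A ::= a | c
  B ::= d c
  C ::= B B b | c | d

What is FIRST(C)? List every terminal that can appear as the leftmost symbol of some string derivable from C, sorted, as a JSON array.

FIRST iteration:
pass 1:
  A via A→a: +{a}
  A via A→c: +{c}
  B via B→d c: +{d}
  C via C→B B b: +{d}
  C via C→c: +{c}
  S via S→a d: +{a}
  S via S→b: +{b}
  S via S→c B: +{c}
  S: {a,b,c}  A: {a,c}  B: {d}  C: {c,d}
pass 2: done
  S: {a,b,c}  A: {a,c}  B: {d}  C: {c,d}

FIRST(C) = ["c", "d"]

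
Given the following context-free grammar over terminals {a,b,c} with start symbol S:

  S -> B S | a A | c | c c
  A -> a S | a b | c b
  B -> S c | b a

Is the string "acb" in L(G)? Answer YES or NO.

Convert to CNF:
  S -> B S | T0 A | T2 T2 | c
  A -> T0 S | T0 T1 | T2 T1
  B -> S T2 | T1 T0
  T0 -> a
  T1 -> b
  T2 -> c

Fill CYK table bottom-up:
  [0..0]={T0}  "a"  orig:{}
  [1..1]={S,T2}  "c"  orig:{S}
  [2..2]={T1}  "b"  orig:{}
  [0..1]={A}  "ac"
  [1..2]={A}  "cb"
  [0..2]={S}  "acb"

S ∈ T[0,2] ⇒ YES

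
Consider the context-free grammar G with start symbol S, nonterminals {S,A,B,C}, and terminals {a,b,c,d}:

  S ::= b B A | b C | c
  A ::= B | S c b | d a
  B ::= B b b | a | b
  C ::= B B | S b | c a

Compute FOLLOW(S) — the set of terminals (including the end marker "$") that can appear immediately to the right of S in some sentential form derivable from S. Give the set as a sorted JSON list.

FIRST iteration:
[1]
  A via A→d a: +{d}
  B via B→a: +{a}
  B via B→b: +{b}
  C via C→B B: +{a,b}
  C via C→c a: +{c}
  S via S→b B A: +{b}
  S via S→c: +{c}
  FIRST(S)={b,c}  FIRST(A)={d}  FIRST(B)={a,b}  FIRST(C)={a,b,c}
[2]
  A via A→B: +{a,b}
  A via A→S c b: +{c}
  FIRST(S)={b,c}  FIRST(A)={a,b,c,d}  FIRST(B)={a,b}  FIRST(C)={a,b,c}
[3] done
  FIRST(S)={b,c}  FIRST(A)={a,b,c,d}  FIRST(B)={a,b}  FIRST(C)={a,b,c}

FOLLOW sets:
initialize: $ ∈ FOLLOW(S)
round 1:
  A→S c b: FOLLOW(S) ⊇ FIRST(c) = {c}; new: +{c}
  B→B b b: FOLLOW(B) ⊇ FIRST(b) = {b}; new: +{b}
  C→B B: FOLLOW(B) ⊇ FIRST(B) = {a,b}; new: +{a}
  C→S b: FOLLOW(S) ⊇ FIRST(b) = {b}; new: +{b}
  S→b B A: FOLLOW(B) ⊇ FIRST(A) = {a,b,c,d}; new: +{c,d}
  S→b B A: FOLLOW(A) ⊇ FOLLOW(S) ⊇ {$,b,c}; new: +{$,b,c}
  S→b C: FOLLOW(C) ⊇ FOLLOW(S) ⊇ {$,b,c}; new: +{$,b,c}
  FOLLOW(S)={$,b,c}  FOLLOW(A)={$,b,c}  FOLLOW(B)={a,b,c,d}  FOLLOW(C)={$,b,c}
round 2:
  A→B: FOLLOW(B) ⊇ FOLLOW(A) ⊇ {$,b,c}; new: +{$}
  FOLLOW(S)={$,b,c}  FOLLOW(A)={$,b,c}  FOLLOW(B)={$,a,b,c,d}  FOLLOW(C)={$,b,c}
round 3: — fixpoint
  FOLLOW(S)={$,b,c}  FOLLOW(A)={$,b,c}  FOLLOW(B)={$,a,b,c,d}  FOLLOW(C)={$,b,c}

FOLLOW(S) = ["$", "b", "c"]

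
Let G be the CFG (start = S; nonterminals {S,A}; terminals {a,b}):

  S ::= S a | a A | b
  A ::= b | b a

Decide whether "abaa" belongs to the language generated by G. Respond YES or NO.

CNF form of G:
  S -> S T1 | T1 A | b
  A -> T0 T1 | b
  T0 -> b
  T1 -> a

CYK table (by increasing span):
  cell(0,0) a: {T1}  orig:{}
  cell(1,1) b: {A,S,T0}  orig:{A,S}
  cell(2,2) a: {T1}  orig:{}
  cell(3,3) a: {T1}  orig:{}
  cell(0,1) ab: {S}
  cell(1,2) ba: {A,S}
  cell(2,3) aa: ∅
  cell(0,2) aba: {S}
  cell(1,3) baa: {S}
  cell(0,3) abaa: {S}

S ∈ T[0,3] ⇒ YES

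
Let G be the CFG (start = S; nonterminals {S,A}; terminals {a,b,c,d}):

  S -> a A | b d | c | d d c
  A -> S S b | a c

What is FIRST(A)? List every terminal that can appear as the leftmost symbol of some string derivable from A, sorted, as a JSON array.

FIRST iteration:
round 1:
  A via A→a c: +{a}
  S via S→a A: +{a}
  S via S→b d: +{b}
  S via S→c: +{c}
  S via S→d d c: +{d}
  S: {a,b,c,d}  A: {a}
round 2:
  A via A→S S b: +{b,c,d}
  S: {a,b,c,d}  A: {a,b,c,d}
round 3: — fixpoint
  S: {a,b,c,d}  A: {a,b,c,d}

FIRST(A) = ["a", "b", "c", "d"]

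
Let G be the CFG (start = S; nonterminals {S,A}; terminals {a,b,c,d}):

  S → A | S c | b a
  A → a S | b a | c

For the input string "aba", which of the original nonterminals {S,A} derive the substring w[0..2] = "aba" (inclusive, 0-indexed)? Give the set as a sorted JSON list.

Convert to CNF:
  S -> S T2 | T0 S | T1 T0 | c
  A -> T0 S | T1 T0 | c
  T0 -> a
  T1 -> b
  T2 -> c

CYK fill, restricted to cells inside w[0..2]:
  [0..0]={T0}  "a"  orig:{}
  [1..1]={T1}  "b"  orig:{}
  [2..2]={T0}  "a"  orig:{}
  [0..1]=∅  "ab"
  [1..2]={A,S}  "ba"
  [0..2]={A,S}  "aba"

Original NTs in T[0,2] deriving "aba": ["A", "S"]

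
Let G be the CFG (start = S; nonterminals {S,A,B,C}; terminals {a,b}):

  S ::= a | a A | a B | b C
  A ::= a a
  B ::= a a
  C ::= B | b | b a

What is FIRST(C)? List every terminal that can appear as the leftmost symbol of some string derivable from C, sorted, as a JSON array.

FIRST iteration:
iter 1:
  A via A→a a: +{a}
  B via B→a a: +{a}
  C via C→B: +{a}
  C via C→b: +{b}
  S via S→a: +{a}
  S via S→b C: +{b}
  FIRST[S]={a,b}  FIRST[A]={a}  FIRST[B]={a}  FIRST[C]={a,b}
iter 2: (no change)
  FIRST[S]={a,b}  FIRST[A]={a}  FIRST[B]={a}  FIRST[C]={a,b}

FIRST(C) = ["a", "b"]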